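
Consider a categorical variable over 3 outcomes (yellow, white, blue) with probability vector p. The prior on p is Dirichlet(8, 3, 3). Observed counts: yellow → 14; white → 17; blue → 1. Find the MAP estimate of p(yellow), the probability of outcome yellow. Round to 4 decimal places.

The posterior is Dirichlet(αᵢ + nᵢ) = Dirichlet(22, 20, 4).
For a Dirichlet(a₁,…,a_K) with all aᵢ > 1, the mode has j-th component (aⱼ − 1)/(Σaᵢ − K).
Here Σaᵢ = 46 and K = 3, so p(yellow) = (22 − 1)/(46 − 3) = 21/43 ≈ 0.4884.

MAP estimate of p(yellow) = 0.4884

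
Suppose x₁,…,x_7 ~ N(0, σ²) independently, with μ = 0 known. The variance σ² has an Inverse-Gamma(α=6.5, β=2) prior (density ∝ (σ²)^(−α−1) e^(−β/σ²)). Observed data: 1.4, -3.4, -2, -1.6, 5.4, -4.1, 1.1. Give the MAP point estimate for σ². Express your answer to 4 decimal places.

Sum of squared deviations about the known mean: SS = (1.4−0)² + (-3.4−0)² + (-2−0)² + (-1.6−0)² + (5.4−0)² + (-4.1−0)² + (1.1−0)² = 67.26.
The Normal likelihood contributes (σ²)^(−n/2) exp(−SS/(2σ²)), so the posterior is Inverse-Gamma(α + n/2, β + SS/2) = Inverse-Gamma(10, 35.63).
The mode of Inverse-Gamma(a, b) is b/(a+1) = 35.63/11 ≈ 3.2391.

σ̂²_MAP = 3.2391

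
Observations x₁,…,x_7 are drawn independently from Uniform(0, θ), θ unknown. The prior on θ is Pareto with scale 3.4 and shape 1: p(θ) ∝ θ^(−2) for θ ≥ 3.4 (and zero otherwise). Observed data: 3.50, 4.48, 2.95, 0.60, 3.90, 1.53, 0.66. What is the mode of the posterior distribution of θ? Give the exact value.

The Uniform(0, θ) likelihood is θ^(−n) for θ ≥ max(xᵢ), zero otherwise. Here max(xᵢ) = 4.48.
Posterior ∝ θ^(−2) · θ^(−7) = θ^(−9) on θ ≥ max(3.4, 4.48) = 4.48.
This density is strictly decreasing in θ, so the posterior mode lies at the lower boundary of the support.

θ̂_MAP = 4.48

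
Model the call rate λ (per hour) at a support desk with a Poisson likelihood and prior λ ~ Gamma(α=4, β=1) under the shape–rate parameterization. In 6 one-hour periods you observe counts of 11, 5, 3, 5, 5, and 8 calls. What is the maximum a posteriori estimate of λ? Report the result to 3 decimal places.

Σxᵢ = 11+5+3+5+5+8 = 37, with n = 6.
Posterior ∝ λ^3e^(−1λ) · λ^37e^(−6λ) = λ^40e^(−7λ), i.e. Gamma(shape=41, rate=7).
The mode of a Gamma(a, b) with a ≥ 1 (shape–rate) is (a−1)/b = 40/7 ≈ 5.714.

λ̂_MAP = 5.714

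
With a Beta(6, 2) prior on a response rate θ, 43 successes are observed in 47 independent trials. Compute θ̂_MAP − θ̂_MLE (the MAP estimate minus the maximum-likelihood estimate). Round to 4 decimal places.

MAP − MLE = -0.0092

Posterior is Beta(49, 6); MAP = (49−1)/(55−2) = 48/53 ≈ 0.90566.
MLE ignores the prior: θ̂_MLE = k/n = 43/47 ≈ 0.91489.
Difference = 48/53 − 43/47 = -23/2491 ≈ -0.0092.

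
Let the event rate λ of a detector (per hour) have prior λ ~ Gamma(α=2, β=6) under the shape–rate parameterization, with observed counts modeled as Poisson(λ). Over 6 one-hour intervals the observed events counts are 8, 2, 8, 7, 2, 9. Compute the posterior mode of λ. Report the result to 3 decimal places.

Σxᵢ = 8+2+8+7+2+9 = 36, with n = 6.
Posterior ∝ λe^(−6λ) · λ^36e^(−6λ) = λ^37e^(−12λ), i.e. Gamma(shape=38, rate=12).
The mode of a Gamma(a, b) with a ≥ 1 (shape–rate) is (a−1)/b = 37/12 ≈ 3.083.

λ̂_MAP = 3.083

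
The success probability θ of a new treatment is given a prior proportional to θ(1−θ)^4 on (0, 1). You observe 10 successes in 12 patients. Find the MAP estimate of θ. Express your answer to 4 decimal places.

The prior density ∝ θ(1−θ)^4 is the kernel of Beta(2, 5).
Data: 10 successes in 12 trials. The binomial likelihood contributes θ^10(1−θ)^2, so the posterior is Beta(2+10, 5+2) = Beta(12, 7).
For Beta(a, b) with a, b > 1 the mode is (a−1)/(a+b−2) = 11/17 ≈ 0.6471.

θ̂_MAP = 0.6471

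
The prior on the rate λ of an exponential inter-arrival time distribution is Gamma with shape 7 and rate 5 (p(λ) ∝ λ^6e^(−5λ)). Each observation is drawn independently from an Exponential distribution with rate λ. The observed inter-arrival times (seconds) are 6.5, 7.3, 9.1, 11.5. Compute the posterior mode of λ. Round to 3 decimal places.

The Exponential(rate=λ) likelihood is ∝ λ^n e^(−λΣtᵢ). Here n = 4 and Σtᵢ = 6.5 + 7.3 + 9.1 + 11.5 = 34.4.
Posterior ∝ λ^6e^(−5λ) · λ^4e^(−34.4λ) = λ^10e^(−39.4λ), i.e. Gamma(11, 39.4).
Mode = (a−1)/b = 10/39.4 ≈ 0.254.

λ̂_MAP = 0.254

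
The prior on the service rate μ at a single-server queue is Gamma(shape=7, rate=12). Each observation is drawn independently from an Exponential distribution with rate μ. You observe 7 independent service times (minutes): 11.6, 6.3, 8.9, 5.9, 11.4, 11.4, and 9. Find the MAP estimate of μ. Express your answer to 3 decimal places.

The Exponential(rate=μ) likelihood is ∝ μ^n e^(−μΣtᵢ). Here n = 7 and Σtᵢ = 11.6 + 6.3 + 8.9 + 5.9 + 11.4 + 11.4 + 9 = 64.5.
Posterior ∝ μ^6e^(−12μ) · μ^7e^(−64.5μ) = μ^13e^(−76.5μ), i.e. Gamma(14, 76.5).
Mode = (a−1)/b = 13/76.5 ≈ 0.170.

μ̂_MAP = 0.170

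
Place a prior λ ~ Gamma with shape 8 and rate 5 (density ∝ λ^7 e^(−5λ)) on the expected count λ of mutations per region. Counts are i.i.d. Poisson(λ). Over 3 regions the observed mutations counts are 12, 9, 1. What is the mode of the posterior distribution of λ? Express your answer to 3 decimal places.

Σxᵢ = 12+9+1 = 22, with n = 3.
Posterior ∝ λ^7e^(−5λ) · λ^22e^(−3λ) = λ^29e^(−8λ), i.e. Gamma(shape=30, rate=8).
The mode of a Gamma(a, b) with a ≥ 1 (shape–rate) is (a−1)/b = 29/8 ≈ 3.625.

λ̂_MAP = 3.625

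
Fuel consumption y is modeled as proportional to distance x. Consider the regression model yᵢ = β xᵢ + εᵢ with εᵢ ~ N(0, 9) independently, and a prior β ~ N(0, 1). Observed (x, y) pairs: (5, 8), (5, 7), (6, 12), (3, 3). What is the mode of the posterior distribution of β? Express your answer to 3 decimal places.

β̂_MAP = 1.500

log p(β | y) = −Σ(yᵢ − βxᵢ)²/(2·9) − β²/(2·1) + const.
Setting the derivative to zero: Σxᵢ(yᵢ − βxᵢ)/9 − β/1 = 0, so β = Σxᵢyᵢ / (Σxᵢ² + σ²/τ²).
Σxᵢyᵢ = 5·8 + 5·7 + 6·12 + 3·3 = 156; Σxᵢ² = 95; σ²/τ² = 9.
β̂_MAP = 156 / (95 + 9) = 156/104 ≈ 1.500.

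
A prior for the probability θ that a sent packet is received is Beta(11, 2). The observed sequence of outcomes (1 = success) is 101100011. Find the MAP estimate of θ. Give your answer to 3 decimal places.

θ̂_MAP = 0.750

Prior: Beta(11, 2).
Data: 5 successes in 9 trials (from the sequence). The binomial likelihood contributes θ^5(1−θ)^4, so the posterior is Beta(11+5, 2+4) = Beta(16, 6).
For Beta(a, b) with a, b > 1 the mode is (a−1)/(a+b−2) = 15/20 ≈ 0.750.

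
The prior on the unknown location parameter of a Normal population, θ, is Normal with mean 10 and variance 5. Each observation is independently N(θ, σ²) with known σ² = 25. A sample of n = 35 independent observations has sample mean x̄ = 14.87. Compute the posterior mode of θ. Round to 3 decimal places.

n = 35, x̄ = 14.87.
For a Normal prior and Normal likelihood with known variance, the posterior is Normal; its mode equals its mean, the precision-weighted average.
Prior precision 1/σ₀² = 1/5 = 0.2; data precision n/σ² = 35/25 = 1.4.
θ̂ = (0.2·10 + 1.4·14.87) / (0.2 + 1.4) = 22.818/1.6 = 14.26125 ≈ 14.261.

θ̂_MAP = 14.261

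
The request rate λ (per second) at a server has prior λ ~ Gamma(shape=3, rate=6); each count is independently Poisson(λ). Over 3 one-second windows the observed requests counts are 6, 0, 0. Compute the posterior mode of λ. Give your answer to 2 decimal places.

λ̂_MAP = 0.89

Σxᵢ = 6+0+0 = 6, with n = 3.
Posterior ∝ λ^2e^(−6λ) · λ^6e^(−3λ) = λ^8e^(−9λ), i.e. Gamma(shape=9, rate=9).
The mode of a Gamma(a, b) with a ≥ 1 (shape–rate) is (a−1)/b = 8/9 ≈ 0.89.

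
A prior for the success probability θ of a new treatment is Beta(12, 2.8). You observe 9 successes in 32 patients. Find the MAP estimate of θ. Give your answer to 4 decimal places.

θ̂_MAP = 0.4464

Prior: Beta(12, 2.8).
Data: 9 successes in 32 trials. The binomial likelihood contributes θ^9(1−θ)^23, so the posterior is Beta(12+9, 2.8+23) = Beta(21, 25.8).
For Beta(a, b) with a, b > 1 the mode is (a−1)/(a+b−2) = 20/44.8 ≈ 0.4464.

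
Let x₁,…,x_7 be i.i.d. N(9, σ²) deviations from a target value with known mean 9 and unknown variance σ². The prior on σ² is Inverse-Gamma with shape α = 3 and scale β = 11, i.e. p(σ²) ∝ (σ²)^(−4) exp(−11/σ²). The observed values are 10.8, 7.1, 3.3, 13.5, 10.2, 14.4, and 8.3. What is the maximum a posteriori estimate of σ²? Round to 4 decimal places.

Sum of squared deviations about the known mean: SS = (10.8−9)² + (7.1−9)² + (3.3−9)² + (13.5−9)² + (10.2−9)² + (14.4−9)² + (8.3−9)² = 90.68.
The Normal likelihood contributes (σ²)^(−n/2) exp(−SS/(2σ²)), so the posterior is Inverse-Gamma(α + n/2, β + SS/2) = Inverse-Gamma(6.5, 56.34).
The mode of Inverse-Gamma(a, b) is b/(a+1) = 56.34/7.5 ≈ 7.5120.

σ̂²_MAP = 7.5120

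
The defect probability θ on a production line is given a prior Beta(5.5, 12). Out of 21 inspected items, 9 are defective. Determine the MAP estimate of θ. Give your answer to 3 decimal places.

Prior: Beta(5.5, 12).
Data: 9 successes in 21 trials. The binomial likelihood contributes θ^9(1−θ)^12, so the posterior is Beta(5.5+9, 12+12) = Beta(14.5, 24).
For Beta(a, b) with a, b > 1 the mode is (a−1)/(a+b−2) = 13.5/36.5 ≈ 0.370.

θ̂_MAP = 0.370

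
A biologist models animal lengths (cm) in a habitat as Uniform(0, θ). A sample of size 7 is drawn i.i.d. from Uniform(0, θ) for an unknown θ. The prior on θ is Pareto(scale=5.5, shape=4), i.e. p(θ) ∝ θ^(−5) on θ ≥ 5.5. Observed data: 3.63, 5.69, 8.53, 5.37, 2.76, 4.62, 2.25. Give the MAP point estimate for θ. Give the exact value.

θ̂_MAP = 8.53

The Uniform(0, θ) likelihood is θ^(−n) for θ ≥ max(xᵢ), zero otherwise. Here max(xᵢ) = 8.53.
Posterior ∝ θ^(−5) · θ^(−7) = θ^(−12) on θ ≥ max(5.5, 8.53) = 8.53.
This density is strictly decreasing in θ, so the posterior mode lies at the lower boundary of the support.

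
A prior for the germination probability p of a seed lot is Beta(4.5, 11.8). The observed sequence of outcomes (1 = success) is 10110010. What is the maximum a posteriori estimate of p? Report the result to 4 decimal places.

p̂_MAP = 0.3363

Prior: Beta(4.5, 11.8).
Data: 4 successes in 8 trials (from the sequence). The binomial likelihood contributes p^4(1−p)^4, so the posterior is Beta(4.5+4, 11.8+4) = Beta(8.5, 15.8).
For Beta(a, b) with a, b > 1 the mode is (a−1)/(a+b−2) = 7.5/22.3 ≈ 0.3363.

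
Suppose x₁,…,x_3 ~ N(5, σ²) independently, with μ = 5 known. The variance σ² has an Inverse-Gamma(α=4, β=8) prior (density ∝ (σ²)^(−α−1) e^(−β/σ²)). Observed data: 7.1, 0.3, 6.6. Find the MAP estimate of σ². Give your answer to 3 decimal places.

Sum of squared deviations about the known mean: SS = (7.1−5)² + (0.3−5)² + (6.6−5)² = 29.06.
The Normal likelihood contributes (σ²)^(−n/2) exp(−SS/(2σ²)), so the posterior is Inverse-Gamma(α + n/2, β + SS/2) = Inverse-Gamma(5.5, 22.53).
The mode of Inverse-Gamma(a, b) is b/(a+1) = 22.53/6.5 ≈ 3.466.

σ̂²_MAP = 3.466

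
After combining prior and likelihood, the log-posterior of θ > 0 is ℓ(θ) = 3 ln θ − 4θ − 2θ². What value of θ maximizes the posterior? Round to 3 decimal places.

θ̂_MAP = 0.500

ℓ'(θ) = 3/θ − 4 − 4θ. Setting this to zero and multiplying by θ: 4θ² + 4θ − 3 = 0.
θ = (−4 + √(4² + 4·4·3)) / (2·4) = (−4 + √64) / 8 = (−4 + 8)/8 = 1/2.
ℓ''(θ) = −3/θ² − 4 < 0, confirming a maximum.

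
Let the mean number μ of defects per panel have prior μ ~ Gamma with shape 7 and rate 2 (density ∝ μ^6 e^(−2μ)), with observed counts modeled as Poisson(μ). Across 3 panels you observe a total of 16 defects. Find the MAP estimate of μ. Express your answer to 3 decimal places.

μ̂_MAP = 4.400

Σxᵢ = 16, n = 3.
Posterior ∝ μ^6e^(−2μ) · μ^16e^(−3μ) = μ^22e^(−5μ), i.e. Gamma(shape=23, rate=5).
The mode of a Gamma(a, b) with a ≥ 1 (shape–rate) is (a−1)/b = 22/5 ≈ 4.400.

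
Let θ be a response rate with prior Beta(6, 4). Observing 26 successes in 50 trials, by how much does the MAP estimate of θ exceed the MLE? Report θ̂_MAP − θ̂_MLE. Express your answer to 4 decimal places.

Posterior is Beta(32, 28); MAP = (32−1)/(60−2) = 31/58 ≈ 0.53448.
MLE ignores the prior: θ̂_MLE = k/n = 26/50 ≈ 0.52000.
Difference = 31/58 − 26/50 = 21/1450 ≈ 0.0145.

MAP − MLE = 0.0145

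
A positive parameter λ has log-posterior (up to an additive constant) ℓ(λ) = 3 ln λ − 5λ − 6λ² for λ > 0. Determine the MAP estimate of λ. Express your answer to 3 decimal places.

λ̂_MAP = 0.333

ℓ'(λ) = 3/λ − 5 − 12λ. Setting this to zero and multiplying by λ: 12λ² + 5λ − 3 = 0.
λ = (−5 + √(5² + 4·12·3)) / (2·12) = (−5 + √169) / 24 = (−5 + 13)/24 = 1/3.
ℓ''(λ) = −3/λ² − 12 < 0, confirming a maximum.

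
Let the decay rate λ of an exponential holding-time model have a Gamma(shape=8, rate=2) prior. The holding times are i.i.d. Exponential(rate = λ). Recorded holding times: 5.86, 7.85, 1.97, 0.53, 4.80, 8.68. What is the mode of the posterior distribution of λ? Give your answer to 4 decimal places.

The Exponential(rate=λ) likelihood is ∝ λ^n e^(−λΣtᵢ). Here n = 6 and Σtᵢ = 5.86 + 7.85 + 1.97 + 0.53 + 4.80 + 8.68 = 29.69.
Posterior ∝ λ^7e^(−2λ) · λ^6e^(−29.69λ) = λ^13e^(−31.69λ), i.e. Gamma(14, 31.69).
Mode = (a−1)/b = 13/31.69 ≈ 0.4102.

λ̂_MAP = 0.4102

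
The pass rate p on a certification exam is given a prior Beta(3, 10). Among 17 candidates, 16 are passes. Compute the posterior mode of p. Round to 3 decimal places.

p̂_MAP = 0.643

Prior: Beta(3, 10).
Data: 16 successes in 17 trials. The binomial likelihood contributes p^16(1−p)^1, so the posterior is Beta(3+16, 10+1) = Beta(19, 11).
For Beta(a, b) with a, b > 1 the mode is (a−1)/(a+b−2) = 18/28 ≈ 0.643.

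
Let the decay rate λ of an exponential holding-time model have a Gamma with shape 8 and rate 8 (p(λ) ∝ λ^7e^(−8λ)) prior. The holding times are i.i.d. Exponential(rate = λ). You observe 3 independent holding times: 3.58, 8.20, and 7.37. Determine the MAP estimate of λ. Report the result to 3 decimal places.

The Exponential(rate=λ) likelihood is ∝ λ^n e^(−λΣtᵢ). Here n = 3 and Σtᵢ = 3.58 + 8.20 + 7.37 = 19.15.
Posterior ∝ λ^7e^(−8λ) · λ^3e^(−19.15λ) = λ^10e^(−27.15λ), i.e. Gamma(11, 27.15).
Mode = (a−1)/b = 10/27.15 ≈ 0.368.

λ̂_MAP = 0.368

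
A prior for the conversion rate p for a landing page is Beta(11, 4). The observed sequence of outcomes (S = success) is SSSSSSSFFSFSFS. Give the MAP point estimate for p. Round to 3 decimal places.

p̂_MAP = 0.741

Prior: Beta(11, 4).
Data: 10 successes in 14 trials (from the sequence). The binomial likelihood contributes p^10(1−p)^4, so the posterior is Beta(11+10, 4+4) = Beta(21, 8).
For Beta(a, b) with a, b > 1 the mode is (a−1)/(a+b−2) = 20/27 ≈ 0.741.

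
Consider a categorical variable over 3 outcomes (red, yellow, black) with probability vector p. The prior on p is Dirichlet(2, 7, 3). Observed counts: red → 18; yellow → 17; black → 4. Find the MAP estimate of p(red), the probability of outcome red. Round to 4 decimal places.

The posterior is Dirichlet(αᵢ + nᵢ) = Dirichlet(20, 24, 7).
For a Dirichlet(a₁,…,a_K) with all aᵢ > 1, the mode has j-th component (aⱼ − 1)/(Σaᵢ − K).
Here Σaᵢ = 51 and K = 3, so p(red) = (20 − 1)/(51 − 3) = 19/48 ≈ 0.3958.

MAP estimate of p(red) = 0.3958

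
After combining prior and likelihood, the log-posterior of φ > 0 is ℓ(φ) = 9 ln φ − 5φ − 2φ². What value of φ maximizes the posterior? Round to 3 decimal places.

ℓ'(φ) = 9/φ − 5 − 4φ. Setting this to zero and multiplying by φ: 4φ² + 5φ − 9 = 0.
φ = (−5 + √(5² + 4·4·9)) / (2·4) = (−5 + √169) / 8 = (−5 + 13)/8 = 1.
ℓ''(φ) = −9/φ² − 4 < 0, confirming a maximum.

φ̂_MAP = 1.000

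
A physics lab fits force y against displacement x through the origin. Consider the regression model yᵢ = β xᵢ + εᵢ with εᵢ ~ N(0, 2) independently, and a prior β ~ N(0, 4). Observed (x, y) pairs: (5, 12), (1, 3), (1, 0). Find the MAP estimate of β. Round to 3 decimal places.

log p(β | y) = −Σ(yᵢ − βxᵢ)²/(2·2) − β²/(2·4) + const.
Setting the derivative to zero: Σxᵢ(yᵢ − βxᵢ)/2 − β/4 = 0, so β = Σxᵢyᵢ / (Σxᵢ² + σ²/τ²).
Σxᵢyᵢ = 5·12 + 1·3 + 1·0 = 63; Σxᵢ² = 27; σ²/τ² = 0.5.
β̂_MAP = 63 / (27 + 0.5) = 63/27.5 ≈ 2.291.

β̂_MAP = 2.291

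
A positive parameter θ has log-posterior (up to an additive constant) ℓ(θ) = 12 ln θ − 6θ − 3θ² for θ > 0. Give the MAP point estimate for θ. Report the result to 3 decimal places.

ℓ'(θ) = 12/θ − 6 − 6θ. Setting this to zero and multiplying by θ: 6θ² + 6θ − 12 = 0.
θ = (−6 + √(6² + 4·6·12)) / (2·6) = (−6 + √324) / 12 = (−6 + 18)/12 = 1.
ℓ''(θ) = −12/θ² − 6 < 0, confirming a maximum.

θ̂_MAP = 1.000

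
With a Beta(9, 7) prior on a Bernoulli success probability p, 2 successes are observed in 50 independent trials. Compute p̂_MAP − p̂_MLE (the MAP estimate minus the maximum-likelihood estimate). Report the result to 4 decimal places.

Posterior is Beta(11, 55); MAP = (11−1)/(66−2) = 10/64 ≈ 0.15625.
MLE ignores the prior: p̂_MLE = k/n = 2/50 ≈ 0.04000.
Difference = 10/64 − 2/50 = 93/800 ≈ 0.1163.

MAP − MLE = 0.1163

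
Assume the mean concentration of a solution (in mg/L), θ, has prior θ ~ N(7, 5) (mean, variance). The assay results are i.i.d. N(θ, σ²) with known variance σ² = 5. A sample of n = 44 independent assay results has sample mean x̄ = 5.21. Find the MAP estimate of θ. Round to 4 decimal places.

θ̂_MAP = 5.2498

n = 44, x̄ = 5.21.
For a Normal prior and Normal likelihood with known variance, the posterior is Normal; its mode equals its mean, the precision-weighted average.
Prior precision 1/σ₀² = 1/5 = 0.2; data precision n/σ² = 44/5 = 8.8.
θ̂ = (0.2·7 + 8.8·5.21) / (0.2 + 8.8) = 47.248/9 = 5906/1125 ≈ 5.2498.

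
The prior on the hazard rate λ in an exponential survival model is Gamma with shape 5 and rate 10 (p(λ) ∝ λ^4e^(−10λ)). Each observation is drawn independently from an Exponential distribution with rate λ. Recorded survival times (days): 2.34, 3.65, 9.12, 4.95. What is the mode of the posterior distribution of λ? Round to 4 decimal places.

λ̂_MAP = 0.2661

The Exponential(rate=λ) likelihood is ∝ λ^n e^(−λΣtᵢ). Here n = 4 and Σtᵢ = 2.34 + 3.65 + 9.12 + 4.95 = 20.06.
Posterior ∝ λ^4e^(−10λ) · λ^4e^(−20.06λ) = λ^8e^(−30.06λ), i.e. Gamma(9, 30.06).
Mode = (a−1)/b = 8/30.06 ≈ 0.2661.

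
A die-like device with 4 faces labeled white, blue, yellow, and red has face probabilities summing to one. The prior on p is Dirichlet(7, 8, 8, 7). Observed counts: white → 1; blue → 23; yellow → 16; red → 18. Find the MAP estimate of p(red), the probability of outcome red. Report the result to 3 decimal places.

MAP estimate of p(red) = 0.286

The posterior is Dirichlet(αᵢ + nᵢ) = Dirichlet(8, 31, 24, 25).
For a Dirichlet(a₁,…,a_K) with all aᵢ > 1, the mode has j-th component (aⱼ − 1)/(Σaᵢ − K).
Here Σaᵢ = 88 and K = 4, so p(red) = (25 − 1)/(88 − 4) = 24/84 ≈ 0.286.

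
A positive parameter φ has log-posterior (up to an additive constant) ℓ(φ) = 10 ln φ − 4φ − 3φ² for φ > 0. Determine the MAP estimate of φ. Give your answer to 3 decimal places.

φ̂_MAP = 1.000

ℓ'(φ) = 10/φ − 4 − 6φ. Setting this to zero and multiplying by φ: 6φ² + 4φ − 10 = 0.
φ = (−4 + √(4² + 4·6·10)) / (2·6) = (−4 + √256) / 12 = (−4 + 16)/12 = 1.
ℓ''(φ) = −10/φ² − 6 < 0, confirming a maximum.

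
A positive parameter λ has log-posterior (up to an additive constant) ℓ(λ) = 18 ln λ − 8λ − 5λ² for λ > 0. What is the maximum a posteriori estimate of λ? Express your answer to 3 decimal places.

λ̂_MAP = 1.000

ℓ'(λ) = 18/λ − 8 − 10λ. Setting this to zero and multiplying by λ: 10λ² + 8λ − 18 = 0.
λ = (−8 + √(8² + 4·10·18)) / (2·10) = (−8 + √784) / 20 = (−8 + 28)/20 = 1.
ℓ''(λ) = −18/λ² − 10 < 0, confirming a maximum.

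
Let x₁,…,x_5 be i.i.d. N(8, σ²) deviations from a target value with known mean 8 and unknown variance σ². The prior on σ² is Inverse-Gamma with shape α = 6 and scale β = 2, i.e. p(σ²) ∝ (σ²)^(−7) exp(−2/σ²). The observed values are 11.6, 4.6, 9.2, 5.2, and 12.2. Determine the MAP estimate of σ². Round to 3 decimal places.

Sum of squared deviations about the known mean: SS = (11.6−8)² + (4.6−8)² + (9.2−8)² + (5.2−8)² + (12.2−8)² = 51.44.
The Normal likelihood contributes (σ²)^(−n/2) exp(−SS/(2σ²)), so the posterior is Inverse-Gamma(α + n/2, β + SS/2) = Inverse-Gamma(8.5, 27.72).
The mode of Inverse-Gamma(a, b) is b/(a+1) = 27.72/9.5 ≈ 2.918.

σ̂²_MAP = 2.918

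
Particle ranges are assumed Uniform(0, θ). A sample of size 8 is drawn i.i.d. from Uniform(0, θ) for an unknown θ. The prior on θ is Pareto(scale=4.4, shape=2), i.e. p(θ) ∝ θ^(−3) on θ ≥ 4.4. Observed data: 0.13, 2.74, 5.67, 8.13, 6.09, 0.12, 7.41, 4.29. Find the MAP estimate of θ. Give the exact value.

θ̂_MAP = 8.13

The Uniform(0, θ) likelihood is θ^(−n) for θ ≥ max(xᵢ), zero otherwise. Here max(xᵢ) = 8.13.
Posterior ∝ θ^(−3) · θ^(−8) = θ^(−11) on θ ≥ max(4.4, 8.13) = 8.13.
This density is strictly decreasing in θ, so the posterior mode lies at the lower boundary of the support.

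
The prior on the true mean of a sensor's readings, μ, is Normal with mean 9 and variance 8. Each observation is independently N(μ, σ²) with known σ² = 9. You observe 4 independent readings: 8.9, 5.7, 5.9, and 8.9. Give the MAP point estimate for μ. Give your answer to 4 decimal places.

n = 4; x̄ = (8.9 + 5.7 + 5.9 + 8.9)/4 = 29.4/4 = 7.35.
For a Normal prior and Normal likelihood with known variance, the posterior is Normal; its mode equals its mean, the precision-weighted average.
Prior precision 1/σ₀² = 1/8 = 0.125; data precision n/σ² = 4/9.
μ̂ = (0.125·9 + (4/9)·7.35) / (0.125 + 4/9) = (527/120)/(41/72) = 1581/205 ≈ 7.7122.

μ̂_MAP = 7.7122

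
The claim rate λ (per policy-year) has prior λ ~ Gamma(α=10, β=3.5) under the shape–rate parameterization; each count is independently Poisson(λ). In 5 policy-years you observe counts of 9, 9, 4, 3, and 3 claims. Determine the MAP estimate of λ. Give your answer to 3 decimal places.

Σxᵢ = 9+9+4+3+3 = 28, with n = 5.
Posterior ∝ λ^9e^(−3.5λ) · λ^28e^(−5λ) = λ^37e^(−8.5λ), i.e. Gamma(shape=38, rate=8.5).
The mode of a Gamma(a, b) with a ≥ 1 (shape–rate) is (a−1)/b = 37/8.5 ≈ 4.353.

λ̂_MAP = 4.353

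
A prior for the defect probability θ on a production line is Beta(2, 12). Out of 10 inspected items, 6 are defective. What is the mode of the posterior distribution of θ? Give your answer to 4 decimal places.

Prior: Beta(2, 12).
Data: 6 successes in 10 trials. The binomial likelihood contributes θ^6(1−θ)^4, so the posterior is Beta(2+6, 12+4) = Beta(8, 16).
For Beta(a, b) with a, b > 1 the mode is (a−1)/(a+b−2) = 7/22 ≈ 0.3182.

θ̂_MAP = 0.3182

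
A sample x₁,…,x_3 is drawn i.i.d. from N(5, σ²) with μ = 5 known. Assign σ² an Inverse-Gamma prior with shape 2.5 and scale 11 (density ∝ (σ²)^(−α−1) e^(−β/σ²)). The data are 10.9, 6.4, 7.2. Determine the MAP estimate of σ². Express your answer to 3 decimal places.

Sum of squared deviations about the known mean: SS = (10.9−5)² + (6.4−5)² + (7.2−5)² = 41.61.
The Normal likelihood contributes (σ²)^(−n/2) exp(−SS/(2σ²)), so the posterior is Inverse-Gamma(α + n/2, β + SS/2) = Inverse-Gamma(4, 31.805).
The mode of Inverse-Gamma(a, b) is b/(a+1) = 31.805/5 ≈ 6.361.

σ̂²_MAP = 6.361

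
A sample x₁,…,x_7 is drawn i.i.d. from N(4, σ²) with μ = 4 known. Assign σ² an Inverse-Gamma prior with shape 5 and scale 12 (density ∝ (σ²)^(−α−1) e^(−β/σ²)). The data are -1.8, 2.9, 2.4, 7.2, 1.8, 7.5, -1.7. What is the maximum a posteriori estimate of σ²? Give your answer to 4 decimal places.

Sum of squared deviations about the known mean: SS = (-1.8−4)² + (2.9−4)² + (2.4−4)² + (7.2−4)² + (1.8−4)² + (7.5−4)² + (-1.7−4)² = 97.23.
The Normal likelihood contributes (σ²)^(−n/2) exp(−SS/(2σ²)), so the posterior is Inverse-Gamma(α + n/2, β + SS/2) = Inverse-Gamma(8.5, 60.615).
The mode of Inverse-Gamma(a, b) is b/(a+1) = 60.615/9.5 ≈ 6.3805.

σ̂²_MAP = 6.3805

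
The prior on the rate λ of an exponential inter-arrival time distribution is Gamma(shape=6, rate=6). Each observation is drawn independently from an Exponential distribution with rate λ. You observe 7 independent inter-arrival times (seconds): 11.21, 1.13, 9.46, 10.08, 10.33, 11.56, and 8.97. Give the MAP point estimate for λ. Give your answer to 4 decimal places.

The Exponential(rate=λ) likelihood is ∝ λ^n e^(−λΣtᵢ). Here n = 7 and Σtᵢ = 11.21 + 1.13 + 9.46 + 10.08 + 10.33 + 11.56 + 8.97 = 62.74.
Posterior ∝ λ^5e^(−6λ) · λ^7e^(−62.74λ) = λ^12e^(−68.74λ), i.e. Gamma(13, 68.74).
Mode = (a−1)/b = 12/68.74 ≈ 0.1746.

λ̂_MAP = 0.1746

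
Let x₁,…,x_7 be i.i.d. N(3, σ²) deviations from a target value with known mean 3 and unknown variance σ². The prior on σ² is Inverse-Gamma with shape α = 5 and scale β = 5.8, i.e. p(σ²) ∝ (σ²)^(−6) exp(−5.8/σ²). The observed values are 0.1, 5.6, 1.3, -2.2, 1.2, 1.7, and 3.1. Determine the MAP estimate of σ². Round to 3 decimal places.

Sum of squared deviations about the known mean: SS = (0.1−3)² + (5.6−3)² + (1.3−3)² + (-2.2−3)² + (1.2−3)² + (1.7−3)² + (3.1−3)² = 50.04.
The Normal likelihood contributes (σ²)^(−n/2) exp(−SS/(2σ²)), so the posterior is Inverse-Gamma(α + n/2, β + SS/2) = Inverse-Gamma(8.5, 30.82).
The mode of Inverse-Gamma(a, b) is b/(a+1) = 30.82/9.5 ≈ 3.244.

σ̂²_MAP = 3.244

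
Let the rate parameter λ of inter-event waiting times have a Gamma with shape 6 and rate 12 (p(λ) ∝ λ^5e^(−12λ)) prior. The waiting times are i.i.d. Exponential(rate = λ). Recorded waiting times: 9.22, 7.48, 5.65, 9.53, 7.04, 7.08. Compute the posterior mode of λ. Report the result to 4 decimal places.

The Exponential(rate=λ) likelihood is ∝ λ^n e^(−λΣtᵢ). Here n = 6 and Σtᵢ = 9.22 + 7.48 + 5.65 + 9.53 + 7.04 + 7.08 = 46.
Posterior ∝ λ^5e^(−12λ) · λ^6e^(−46λ) = λ^11e^(−58λ), i.e. Gamma(12, 58).
Mode = (a−1)/b = 11/58 ≈ 0.1897.

λ̂_MAP = 0.1897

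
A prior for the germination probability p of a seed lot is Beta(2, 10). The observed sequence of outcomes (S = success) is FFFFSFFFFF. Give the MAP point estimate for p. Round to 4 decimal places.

p̂_MAP = 0.1000

Prior: Beta(2, 10).
Data: 1 success in 10 trials (from the sequence). The binomial likelihood contributes p(1−p)^9, so the posterior is Beta(2+1, 10+9) = Beta(3, 19).
For Beta(a, b) with a, b > 1 the mode is (a−1)/(a+b−2) = 2/20 ≈ 0.1000.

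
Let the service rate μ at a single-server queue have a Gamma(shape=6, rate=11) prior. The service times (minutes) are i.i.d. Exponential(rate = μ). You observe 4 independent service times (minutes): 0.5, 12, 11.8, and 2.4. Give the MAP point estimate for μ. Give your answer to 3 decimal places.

μ̂_MAP = 0.239

The Exponential(rate=μ) likelihood is ∝ μ^n e^(−μΣtᵢ). Here n = 4 and Σtᵢ = 0.5 + 12 + 11.8 + 2.4 = 26.7.
Posterior ∝ μ^5e^(−11μ) · μ^4e^(−26.7μ) = μ^9e^(−37.7μ), i.e. Gamma(10, 37.7).
Mode = (a−1)/b = 9/37.7 ≈ 0.239.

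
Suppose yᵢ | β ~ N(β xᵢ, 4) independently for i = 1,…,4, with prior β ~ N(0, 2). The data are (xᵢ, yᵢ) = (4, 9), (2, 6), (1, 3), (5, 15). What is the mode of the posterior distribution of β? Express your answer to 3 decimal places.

β̂_MAP = 2.625

log p(β | y) = −Σ(yᵢ − βxᵢ)²/(2·4) − β²/(2·2) + const.
Setting the derivative to zero: Σxᵢ(yᵢ − βxᵢ)/4 − β/2 = 0, so β = Σxᵢyᵢ / (Σxᵢ² + σ²/τ²).
Σxᵢyᵢ = 4·9 + 2·6 + 1·3 + 5·15 = 126; Σxᵢ² = 46; σ²/τ² = 2.
β̂_MAP = 126 / (46 + 2) = 126/48 ≈ 2.625.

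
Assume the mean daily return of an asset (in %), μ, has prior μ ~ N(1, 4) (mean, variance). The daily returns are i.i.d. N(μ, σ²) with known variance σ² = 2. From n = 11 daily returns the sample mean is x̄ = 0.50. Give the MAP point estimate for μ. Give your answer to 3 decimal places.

μ̂_MAP = 0.522

n = 11, x̄ = 0.50.
For a Normal prior and Normal likelihood with known variance, the posterior is Normal; its mode equals its mean, the precision-weighted average.
Prior precision 1/σ₀² = 1/4 = 0.25; data precision n/σ² = 11/2 = 5.5.
μ̂ = (0.25·1 + 5.5·0.5) / (0.25 + 5.5) = 3/5.75 = 12/23 ≈ 0.522.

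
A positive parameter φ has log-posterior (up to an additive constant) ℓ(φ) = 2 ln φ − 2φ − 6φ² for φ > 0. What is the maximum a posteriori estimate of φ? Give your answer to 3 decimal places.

φ̂_MAP = 0.333

ℓ'(φ) = 2/φ − 2 − 12φ. Setting this to zero and multiplying by φ: 12φ² + 2φ − 2 = 0.
φ = (−2 + √(2² + 4·12·2)) / (2·12) = (−2 + √100) / 24 = (−2 + 10)/24 = 1/3.
ℓ''(φ) = −2/φ² − 12 < 0, confirming a maximum.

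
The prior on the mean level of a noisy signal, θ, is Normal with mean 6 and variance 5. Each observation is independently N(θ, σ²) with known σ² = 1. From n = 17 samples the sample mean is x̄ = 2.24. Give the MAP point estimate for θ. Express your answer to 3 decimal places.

θ̂_MAP = 2.284

n = 17, x̄ = 2.24.
For a Normal prior and Normal likelihood with known variance, the posterior is Normal; its mode equals its mean, the precision-weighted average.
Prior precision 1/σ₀² = 1/5 = 0.2; data precision n/σ² = 17/1 = 17.
θ̂ = (0.2·6 + 17·2.24) / (0.2 + 17) = 39.28/17.2 = 491/215 ≈ 2.284.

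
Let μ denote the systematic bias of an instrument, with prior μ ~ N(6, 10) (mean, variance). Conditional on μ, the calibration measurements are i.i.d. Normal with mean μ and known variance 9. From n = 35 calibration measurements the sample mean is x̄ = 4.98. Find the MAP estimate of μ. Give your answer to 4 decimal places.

μ̂_MAP = 5.0056

n = 35, x̄ = 4.98.
For a Normal prior and Normal likelihood with known variance, the posterior is Normal; its mode equals its mean, the precision-weighted average.
Prior precision 1/σ₀² = 1/10 = 0.1; data precision n/σ² = 35/9.
μ̂ = (0.1·6 + (35/9)·4.98) / (0.1 + 35/9) = (599/30)/(359/90) = 1797/359 ≈ 5.0056.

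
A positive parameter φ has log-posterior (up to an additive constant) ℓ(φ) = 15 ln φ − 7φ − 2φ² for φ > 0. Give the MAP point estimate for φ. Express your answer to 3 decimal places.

φ̂_MAP = 1.250

ℓ'(φ) = 15/φ − 7 − 4φ. Setting this to zero and multiplying by φ: 4φ² + 7φ − 15 = 0.
φ = (−7 + √(7² + 4·4·15)) / (2·4) = (−7 + √289) / 8 = (−7 + 17)/8 = 5/4.
ℓ''(φ) = −15/φ² − 4 < 0, confirming a maximum.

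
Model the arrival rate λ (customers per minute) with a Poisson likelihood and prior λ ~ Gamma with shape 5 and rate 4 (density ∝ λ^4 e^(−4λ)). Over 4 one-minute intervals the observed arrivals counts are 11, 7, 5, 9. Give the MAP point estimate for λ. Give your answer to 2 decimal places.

λ̂_MAP = 4.50

Σxᵢ = 11+7+5+9 = 32, with n = 4.
Posterior ∝ λ^4e^(−4λ) · λ^32e^(−4λ) = λ^36e^(−8λ), i.e. Gamma(shape=37, rate=8).
The mode of a Gamma(a, b) with a ≥ 1 (shape–rate) is (a−1)/b = 36/8 ≈ 4.50.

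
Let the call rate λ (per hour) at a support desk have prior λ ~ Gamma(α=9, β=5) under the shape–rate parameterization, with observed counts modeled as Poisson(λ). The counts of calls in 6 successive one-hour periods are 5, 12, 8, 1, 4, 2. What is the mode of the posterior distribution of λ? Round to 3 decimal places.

Σxᵢ = 5+12+8+1+4+2 = 32, with n = 6.
Posterior ∝ λ^8e^(−5λ) · λ^32e^(−6λ) = λ^40e^(−11λ), i.e. Gamma(shape=41, rate=11).
The mode of a Gamma(a, b) with a ≥ 1 (shape–rate) is (a−1)/b = 40/11 ≈ 3.636.

λ̂_MAP = 3.636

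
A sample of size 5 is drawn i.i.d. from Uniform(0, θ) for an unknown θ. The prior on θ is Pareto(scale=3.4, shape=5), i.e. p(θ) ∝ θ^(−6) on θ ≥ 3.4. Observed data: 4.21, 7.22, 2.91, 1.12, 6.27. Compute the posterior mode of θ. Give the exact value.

θ̂_MAP = 7.22

The Uniform(0, θ) likelihood is θ^(−n) for θ ≥ max(xᵢ), zero otherwise. Here max(xᵢ) = 7.22.
Posterior ∝ θ^(−6) · θ^(−5) = θ^(−11) on θ ≥ max(3.4, 7.22) = 7.22.
This density is strictly decreasing in θ, so the posterior mode lies at the lower boundary of the support.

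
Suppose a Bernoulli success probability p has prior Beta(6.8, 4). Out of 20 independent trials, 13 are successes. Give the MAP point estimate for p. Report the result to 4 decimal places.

Prior: Beta(6.8, 4).
Data: 13 successes in 20 trials. The binomial likelihood contributes p^13(1−p)^7, so the posterior is Beta(6.8+13, 4+7) = Beta(19.8, 11).
For Beta(a, b) with a, b > 1 the mode is (a−1)/(a+b−2) = 18.8/28.8 ≈ 0.6528.

p̂_MAP = 0.6528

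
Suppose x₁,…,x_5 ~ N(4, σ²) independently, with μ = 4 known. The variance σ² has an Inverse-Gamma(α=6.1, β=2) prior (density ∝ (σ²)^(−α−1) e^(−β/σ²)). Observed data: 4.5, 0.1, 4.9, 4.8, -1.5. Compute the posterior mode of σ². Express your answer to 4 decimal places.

σ̂²_MAP = 2.6646

Sum of squared deviations about the known mean: SS = (4.5−4)² + (0.1−4)² + (4.9−4)² + (4.8−4)² + (-1.5−4)² = 47.16.
The Normal likelihood contributes (σ²)^(−n/2) exp(−SS/(2σ²)), so the posterior is Inverse-Gamma(α + n/2, β + SS/2) = Inverse-Gamma(8.6, 25.58).
The mode of Inverse-Gamma(a, b) is b/(a+1) = 25.58/9.6 ≈ 2.6646.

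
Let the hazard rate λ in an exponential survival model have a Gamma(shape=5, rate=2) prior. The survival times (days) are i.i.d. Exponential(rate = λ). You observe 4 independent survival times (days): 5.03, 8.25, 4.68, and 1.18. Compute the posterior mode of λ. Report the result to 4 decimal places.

The Exponential(rate=λ) likelihood is ∝ λ^n e^(−λΣtᵢ). Here n = 4 and Σtᵢ = 5.03 + 8.25 + 4.68 + 1.18 = 19.14.
Posterior ∝ λ^4e^(−2λ) · λ^4e^(−19.14λ) = λ^8e^(−21.14λ), i.e. Gamma(9, 21.14).
Mode = (a−1)/b = 8/21.14 ≈ 0.3784.

λ̂_MAP = 0.3784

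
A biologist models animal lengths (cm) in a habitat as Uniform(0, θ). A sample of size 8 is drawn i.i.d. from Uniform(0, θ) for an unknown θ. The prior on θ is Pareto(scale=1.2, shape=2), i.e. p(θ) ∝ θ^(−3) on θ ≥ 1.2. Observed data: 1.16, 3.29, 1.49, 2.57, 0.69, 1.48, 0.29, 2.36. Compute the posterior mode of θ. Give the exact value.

The Uniform(0, θ) likelihood is θ^(−n) for θ ≥ max(xᵢ), zero otherwise. Here max(xᵢ) = 3.29.
Posterior ∝ θ^(−3) · θ^(−8) = θ^(−11) on θ ≥ max(1.2, 3.29) = 3.29.
This density is strictly decreasing in θ, so the posterior mode lies at the lower boundary of the support.

θ̂_MAP = 3.29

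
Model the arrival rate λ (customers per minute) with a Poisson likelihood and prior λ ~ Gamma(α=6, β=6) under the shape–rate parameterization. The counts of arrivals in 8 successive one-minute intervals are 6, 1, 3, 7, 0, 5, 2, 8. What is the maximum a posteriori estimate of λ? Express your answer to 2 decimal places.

Σxᵢ = 6+1+3+7+0+5+2+8 = 32, with n = 8.
Posterior ∝ λ^5e^(−6λ) · λ^32e^(−8λ) = λ^37e^(−14λ), i.e. Gamma(shape=38, rate=14).
The mode of a Gamma(a, b) with a ≥ 1 (shape–rate) is (a−1)/b = 37/14 ≈ 2.64.

λ̂_MAP = 2.64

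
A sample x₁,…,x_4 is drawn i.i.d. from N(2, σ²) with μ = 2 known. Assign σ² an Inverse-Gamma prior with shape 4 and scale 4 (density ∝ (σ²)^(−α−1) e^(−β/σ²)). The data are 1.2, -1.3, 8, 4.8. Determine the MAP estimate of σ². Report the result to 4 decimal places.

σ̂²_MAP = 4.5264

Sum of squared deviations about the known mean: SS = (1.2−2)² + (-1.3−2)² + (8−2)² + (4.8−2)² = 55.37.
The Normal likelihood contributes (σ²)^(−n/2) exp(−SS/(2σ²)), so the posterior is Inverse-Gamma(α + n/2, β + SS/2) = Inverse-Gamma(6, 31.685).
The mode of Inverse-Gamma(a, b) is b/(a+1) = 31.685/7 ≈ 4.5264.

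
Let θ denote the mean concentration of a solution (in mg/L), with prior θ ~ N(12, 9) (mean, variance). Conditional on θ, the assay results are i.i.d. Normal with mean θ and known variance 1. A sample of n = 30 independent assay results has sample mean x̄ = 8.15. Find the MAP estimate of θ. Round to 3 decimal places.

n = 30, x̄ = 8.15.
For a Normal prior and Normal likelihood with known variance, the posterior is Normal; its mode equals its mean, the precision-weighted average.
Prior precision 1/σ₀² = 1/9; data precision n/σ² = 30/1 = 30.
θ̂ = ((1/9)·12 + 30·8.15) / (1/9 + 30) = (1475/6)/(271/9) = 4425/542 ≈ 8.164.

θ̂_MAP = 8.164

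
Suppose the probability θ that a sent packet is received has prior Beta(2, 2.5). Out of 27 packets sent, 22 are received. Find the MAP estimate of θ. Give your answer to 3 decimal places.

θ̂_MAP = 0.780

Prior: Beta(2, 2.5).
Data: 22 successes in 27 trials. The binomial likelihood contributes θ^22(1−θ)^5, so the posterior is Beta(2+22, 2.5+5) = Beta(24, 7.5).
For Beta(a, b) with a, b > 1 the mode is (a−1)/(a+b−2) = 23/29.5 ≈ 0.780.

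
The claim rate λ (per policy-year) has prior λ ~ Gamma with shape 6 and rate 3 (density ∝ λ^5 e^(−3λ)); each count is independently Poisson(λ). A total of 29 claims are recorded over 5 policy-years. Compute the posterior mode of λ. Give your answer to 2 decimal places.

λ̂_MAP = 4.25

Σxᵢ = 29, n = 5.
Posterior ∝ λ^5e^(−3λ) · λ^29e^(−5λ) = λ^34e^(−8λ), i.e. Gamma(shape=35, rate=8).
The mode of a Gamma(a, b) with a ≥ 1 (shape–rate) is (a−1)/b = 34/8 ≈ 4.25.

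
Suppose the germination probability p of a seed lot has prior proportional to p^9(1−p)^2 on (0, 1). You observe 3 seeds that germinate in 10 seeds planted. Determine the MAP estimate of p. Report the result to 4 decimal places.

The prior density ∝ p^9(1−p)^2 is the kernel of Beta(10, 3).
Data: 3 successes in 10 trials. The binomial likelihood contributes p^3(1−p)^7, so the posterior is Beta(10+3, 3+7) = Beta(13, 10).
For Beta(a, b) with a, b > 1 the mode is (a−1)/(a+b−2) = 12/21 ≈ 0.5714.

p̂_MAP = 0.5714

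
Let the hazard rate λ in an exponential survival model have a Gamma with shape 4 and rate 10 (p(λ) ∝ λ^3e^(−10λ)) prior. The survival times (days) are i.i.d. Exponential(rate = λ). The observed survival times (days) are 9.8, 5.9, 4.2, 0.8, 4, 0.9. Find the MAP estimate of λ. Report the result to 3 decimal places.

The Exponential(rate=λ) likelihood is ∝ λ^n e^(−λΣtᵢ). Here n = 6 and Σtᵢ = 9.8 + 5.9 + 4.2 + 0.8 + 4 + 0.9 = 25.6.
Posterior ∝ λ^3e^(−10λ) · λ^6e^(−25.6λ) = λ^9e^(−35.6λ), i.e. Gamma(10, 35.6).
Mode = (a−1)/b = 9/35.6 ≈ 0.253.

λ̂_MAP = 0.253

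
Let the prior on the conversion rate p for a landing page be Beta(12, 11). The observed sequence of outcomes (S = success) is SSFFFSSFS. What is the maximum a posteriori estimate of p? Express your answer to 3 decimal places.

Prior: Beta(12, 11).
Data: 5 successes in 9 trials (from the sequence). The binomial likelihood contributes p^5(1−p)^4, so the posterior is Beta(12+5, 11+4) = Beta(17, 15).
For Beta(a, b) with a, b > 1 the mode is (a−1)/(a+b−2) = 16/30 ≈ 0.533.

p̂_MAP = 0.533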